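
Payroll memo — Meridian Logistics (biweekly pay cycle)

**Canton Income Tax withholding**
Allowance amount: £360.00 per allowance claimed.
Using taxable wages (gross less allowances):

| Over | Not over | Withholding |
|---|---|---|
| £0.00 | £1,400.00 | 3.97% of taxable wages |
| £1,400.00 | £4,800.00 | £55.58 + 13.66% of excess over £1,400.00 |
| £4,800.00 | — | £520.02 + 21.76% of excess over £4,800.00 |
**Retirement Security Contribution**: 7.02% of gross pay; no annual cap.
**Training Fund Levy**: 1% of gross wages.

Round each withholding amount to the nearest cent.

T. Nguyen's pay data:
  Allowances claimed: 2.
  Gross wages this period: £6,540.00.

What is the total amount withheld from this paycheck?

Canton Income Tax: taxable = £6,540.00 − 2×£360.00 = £5,820.00
  £520.02 + 21.76% × (£5,820.00 − £4,800.00) = £520.02 + 21.76% × £1,020.00 = £741.97
Retirement Security Contribution: 7.02% × £6,540.00 = £459.11
Training Fund Levy: 1% × £6,540.00 = £65.40
Total: £741.97 + £459.11 + £65.40 = £1,266.48

£1,266.48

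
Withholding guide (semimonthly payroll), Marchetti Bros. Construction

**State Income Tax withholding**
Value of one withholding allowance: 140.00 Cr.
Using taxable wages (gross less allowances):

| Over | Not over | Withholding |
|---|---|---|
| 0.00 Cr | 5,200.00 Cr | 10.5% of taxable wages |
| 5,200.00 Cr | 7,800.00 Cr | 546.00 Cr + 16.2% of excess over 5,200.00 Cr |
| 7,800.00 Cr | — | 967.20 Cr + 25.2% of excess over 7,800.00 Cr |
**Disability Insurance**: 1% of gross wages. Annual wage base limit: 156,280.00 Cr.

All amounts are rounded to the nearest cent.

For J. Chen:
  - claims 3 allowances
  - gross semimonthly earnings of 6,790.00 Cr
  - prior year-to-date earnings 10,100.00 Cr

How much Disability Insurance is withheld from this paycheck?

Disability Insurance: 1% × 6,790.00 Cr = 67.90 Cr

67.90 Cr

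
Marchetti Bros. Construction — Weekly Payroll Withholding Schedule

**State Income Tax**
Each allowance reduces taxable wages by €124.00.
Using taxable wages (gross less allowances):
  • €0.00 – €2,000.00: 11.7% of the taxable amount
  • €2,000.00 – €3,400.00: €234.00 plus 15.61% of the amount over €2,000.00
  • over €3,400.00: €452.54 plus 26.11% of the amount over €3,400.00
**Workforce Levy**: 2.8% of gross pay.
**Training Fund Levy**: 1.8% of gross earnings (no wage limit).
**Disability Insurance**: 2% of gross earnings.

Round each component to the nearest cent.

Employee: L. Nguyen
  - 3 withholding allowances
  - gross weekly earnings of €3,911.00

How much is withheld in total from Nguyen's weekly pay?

€746.96

State Income Tax: taxable = €3,911.00 − 3×€124.00 = €3,539.00
  €452.54 + 26.11% × (€3,539.00 − €3,400.00) = €452.54 + 26.11% × €139.00 = €488.83
Workforce Levy: 2.8% × €3,911.00 = €109.51
Training Fund Levy: 1.8% × €3,911.00 = €70.40
Disability Insurance: 2% × €3,911.00 = €78.22
Total: €488.83 + €109.51 + €70.40 + €78.22 = €746.96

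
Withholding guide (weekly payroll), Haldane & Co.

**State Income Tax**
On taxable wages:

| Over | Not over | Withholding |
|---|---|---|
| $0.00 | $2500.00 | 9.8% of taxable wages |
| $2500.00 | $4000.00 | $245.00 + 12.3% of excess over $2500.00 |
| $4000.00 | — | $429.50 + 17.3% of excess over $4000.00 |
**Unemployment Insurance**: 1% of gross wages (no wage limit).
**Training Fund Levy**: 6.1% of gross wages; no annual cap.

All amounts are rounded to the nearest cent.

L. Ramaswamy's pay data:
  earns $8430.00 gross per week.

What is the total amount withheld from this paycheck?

$1794.42

State Income Tax: taxable = $8430.00
  $429.50 + 17.3% × ($8430.00 − $4000.00) = $429.50 + 17.3% × $4430.00 = $1195.89
Unemployment Insurance: 1% × $8430.00 = $84.30
Training Fund Levy: 6.1% × $8430.00 = $514.23
Total: $1195.89 + $84.30 + $514.23 = $1794.42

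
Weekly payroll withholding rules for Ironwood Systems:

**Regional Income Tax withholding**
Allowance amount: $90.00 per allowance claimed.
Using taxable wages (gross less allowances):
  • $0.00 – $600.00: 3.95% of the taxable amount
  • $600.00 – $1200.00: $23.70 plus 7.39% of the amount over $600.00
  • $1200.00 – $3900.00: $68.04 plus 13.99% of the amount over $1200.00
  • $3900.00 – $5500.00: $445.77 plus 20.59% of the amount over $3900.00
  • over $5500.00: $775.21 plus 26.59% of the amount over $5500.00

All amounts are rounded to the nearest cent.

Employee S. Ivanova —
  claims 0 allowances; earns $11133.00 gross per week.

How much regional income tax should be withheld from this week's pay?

Regional Income Tax: taxable = $11133.00
  $775.21 + 26.59% × ($11133.00 − $5500.00) = $775.21 + 26.59% × $5633.00 = $2273.02

$2273.02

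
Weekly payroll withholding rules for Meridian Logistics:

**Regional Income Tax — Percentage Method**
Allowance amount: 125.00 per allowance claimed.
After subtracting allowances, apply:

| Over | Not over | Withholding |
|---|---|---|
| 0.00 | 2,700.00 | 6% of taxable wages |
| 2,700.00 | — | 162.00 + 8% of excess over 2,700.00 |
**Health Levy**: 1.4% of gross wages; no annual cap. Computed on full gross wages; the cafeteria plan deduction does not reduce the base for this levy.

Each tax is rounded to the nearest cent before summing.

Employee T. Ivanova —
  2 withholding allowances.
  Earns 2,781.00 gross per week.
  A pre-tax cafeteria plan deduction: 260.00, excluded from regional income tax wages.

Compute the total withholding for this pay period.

Regional Income Tax: taxable = 2,781.00 − 260.00 − 2×125.00 = 2,271.00
  6% × 2,271.00 = 136.26
Health Levy: 1.4% × 2,781.00 = 38.93
Total: 136.26 + 38.93 = 175.19

175.19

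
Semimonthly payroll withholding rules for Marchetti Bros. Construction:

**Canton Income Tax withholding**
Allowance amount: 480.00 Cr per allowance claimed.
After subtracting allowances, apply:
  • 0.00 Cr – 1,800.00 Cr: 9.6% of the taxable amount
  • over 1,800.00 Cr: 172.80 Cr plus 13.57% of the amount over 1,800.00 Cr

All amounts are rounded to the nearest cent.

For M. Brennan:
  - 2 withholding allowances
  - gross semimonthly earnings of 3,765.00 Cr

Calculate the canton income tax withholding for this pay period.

309.18 Cr

Canton Income Tax: taxable = 3,765.00 Cr − 2×480.00 Cr = 2,805.00 Cr
  172.80 Cr + 13.57% × (2,805.00 Cr − 1,800.00 Cr) = 172.80 Cr + 13.57% × 1,005.00 Cr = 309.18 Cr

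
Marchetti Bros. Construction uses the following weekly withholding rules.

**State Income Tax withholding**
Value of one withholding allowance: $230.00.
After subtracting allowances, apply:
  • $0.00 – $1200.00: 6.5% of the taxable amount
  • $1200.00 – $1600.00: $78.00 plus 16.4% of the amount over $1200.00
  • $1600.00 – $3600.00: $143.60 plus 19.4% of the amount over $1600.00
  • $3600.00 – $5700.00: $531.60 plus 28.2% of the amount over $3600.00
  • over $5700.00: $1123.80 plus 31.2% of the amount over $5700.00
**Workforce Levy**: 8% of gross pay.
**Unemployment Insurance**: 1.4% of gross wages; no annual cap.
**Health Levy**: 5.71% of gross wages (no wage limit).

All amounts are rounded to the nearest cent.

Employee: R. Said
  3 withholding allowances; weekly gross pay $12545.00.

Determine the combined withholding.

$4939.71

State Income Tax: taxable = $12545.00 − 3×$230.00 = $11855.00
  $1123.80 + 31.2% × ($11855.00 − $5700.00) = $1123.80 + 31.2% × $6155.00 = $3044.16
Workforce Levy: 8% × $12545.00 = $1003.60
Unemployment Insurance: 1.4% × $12545.00 = $175.63
Health Levy: 5.71% × $12545.00 = $716.32
Total: $3044.16 + $1003.60 + $175.63 + $716.32 = $4939.71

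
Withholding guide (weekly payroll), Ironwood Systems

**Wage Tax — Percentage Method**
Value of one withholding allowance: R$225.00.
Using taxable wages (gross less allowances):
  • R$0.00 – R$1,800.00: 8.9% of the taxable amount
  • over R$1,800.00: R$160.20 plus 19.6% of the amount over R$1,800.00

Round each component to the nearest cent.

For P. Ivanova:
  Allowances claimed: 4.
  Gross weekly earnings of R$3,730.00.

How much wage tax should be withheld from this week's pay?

Wage Tax: taxable = R$3,730.00 − 4×R$225.00 = R$2,830.00
  R$160.20 + 19.6% × (R$2,830.00 − R$1,800.00) = R$160.20 + 19.6% × R$1,030.00 = R$362.08

R$362.08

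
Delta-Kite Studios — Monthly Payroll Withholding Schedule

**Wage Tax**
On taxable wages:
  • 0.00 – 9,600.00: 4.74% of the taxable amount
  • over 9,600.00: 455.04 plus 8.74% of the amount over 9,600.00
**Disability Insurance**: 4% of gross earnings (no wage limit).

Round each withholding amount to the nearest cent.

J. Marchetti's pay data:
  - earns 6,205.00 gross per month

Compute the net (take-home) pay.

5,662.68

Wage Tax: taxable = 6,205.00
  4.74% × 6,205.00 = 294.12
Disability Insurance: 4% × 6,205.00 = 248.20
Total withheld: 294.12 + 248.20 = 542.32
Net pay: 6,205.00 − 542.32 = 5,662.68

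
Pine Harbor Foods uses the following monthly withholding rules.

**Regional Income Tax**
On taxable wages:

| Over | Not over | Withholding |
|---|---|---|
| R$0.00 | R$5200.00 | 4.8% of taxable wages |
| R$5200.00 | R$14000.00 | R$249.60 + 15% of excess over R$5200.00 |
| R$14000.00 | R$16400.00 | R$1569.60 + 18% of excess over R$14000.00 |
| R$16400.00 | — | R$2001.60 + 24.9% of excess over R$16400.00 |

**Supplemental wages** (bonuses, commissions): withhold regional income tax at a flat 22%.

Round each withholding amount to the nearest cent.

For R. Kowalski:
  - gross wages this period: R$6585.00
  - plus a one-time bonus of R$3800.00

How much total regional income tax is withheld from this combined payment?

Regional Income Tax: taxable = R$6585.00
  R$249.60 + 15% × (R$6585.00 − R$5200.00) = R$249.60 + 15% × R$1385.00 = R$457.35
Supplemental (22% flat on bonus): 22% × R$3800.00 = R$836.00
Total regional income tax: R$457.35 + R$836.00 = R$1293.35

R$1293.35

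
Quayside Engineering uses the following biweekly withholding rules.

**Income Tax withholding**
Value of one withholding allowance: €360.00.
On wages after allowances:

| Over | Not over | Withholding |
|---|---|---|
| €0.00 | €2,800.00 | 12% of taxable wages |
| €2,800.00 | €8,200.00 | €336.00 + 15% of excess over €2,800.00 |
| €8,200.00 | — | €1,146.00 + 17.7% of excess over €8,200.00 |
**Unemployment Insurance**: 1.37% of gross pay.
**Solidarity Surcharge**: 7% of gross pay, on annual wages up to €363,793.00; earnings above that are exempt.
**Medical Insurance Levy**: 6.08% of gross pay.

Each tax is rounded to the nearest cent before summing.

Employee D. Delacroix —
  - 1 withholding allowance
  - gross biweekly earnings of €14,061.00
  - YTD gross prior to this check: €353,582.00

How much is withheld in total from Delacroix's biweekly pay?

Income Tax: taxable = €14,061.00 − 1×€360.00 = €13,701.00
  €1,146.00 + 17.7% × (€13,701.00 − €8,200.00) = €1,146.00 + 17.7% × €5,501.00 = €2,119.68
Unemployment Insurance: 1.37% × €14,061.00 = €192.64
Solidarity Surcharge: cap €363,793.00 − YTD €353,582.00 = €10,211.00 subject; 7% × €10,211.00 = €714.77
Medical Insurance Levy: 6.08% × €14,061.00 = €854.91
Total: €2,119.68 + €192.64 + €714.77 + €854.91 = €3,882.00

€3,882.00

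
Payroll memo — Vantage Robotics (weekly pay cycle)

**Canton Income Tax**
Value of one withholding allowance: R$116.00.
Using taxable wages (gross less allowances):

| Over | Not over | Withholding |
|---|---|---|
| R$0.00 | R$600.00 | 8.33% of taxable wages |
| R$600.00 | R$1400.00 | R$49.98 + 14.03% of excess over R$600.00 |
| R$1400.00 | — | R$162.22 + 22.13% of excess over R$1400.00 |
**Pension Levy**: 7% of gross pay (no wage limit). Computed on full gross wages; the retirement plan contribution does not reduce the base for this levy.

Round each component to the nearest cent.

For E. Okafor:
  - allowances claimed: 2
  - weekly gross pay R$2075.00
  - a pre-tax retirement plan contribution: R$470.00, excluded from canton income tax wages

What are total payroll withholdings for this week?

Canton Income Tax: taxable = R$2075.00 − R$470.00 − 2×R$116.00 = R$1373.00
  R$49.98 + 14.03% × (R$1373.00 − R$600.00) = R$49.98 + 14.03% × R$773.00 = R$158.43
Pension Levy: 7% × R$2075.00 = R$145.25
Total: R$158.43 + R$145.25 = R$303.68

R$303.68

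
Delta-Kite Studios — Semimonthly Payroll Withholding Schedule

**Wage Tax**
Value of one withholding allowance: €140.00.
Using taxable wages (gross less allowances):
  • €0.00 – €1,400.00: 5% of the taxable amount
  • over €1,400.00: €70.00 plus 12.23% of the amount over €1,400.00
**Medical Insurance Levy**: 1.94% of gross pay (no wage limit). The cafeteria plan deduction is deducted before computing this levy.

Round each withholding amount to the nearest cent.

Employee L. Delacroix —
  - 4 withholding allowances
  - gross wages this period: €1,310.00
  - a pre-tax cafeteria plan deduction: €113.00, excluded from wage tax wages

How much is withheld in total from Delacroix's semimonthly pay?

Wage Tax: taxable = €1,310.00 − €113.00 − 4×€140.00 = €637.00
  5% × €637.00 = €31.85
Medical Insurance Levy: 1.94% × €1,197.00 = €23.22
Total: €31.85 + €23.22 = €55.07

€55.07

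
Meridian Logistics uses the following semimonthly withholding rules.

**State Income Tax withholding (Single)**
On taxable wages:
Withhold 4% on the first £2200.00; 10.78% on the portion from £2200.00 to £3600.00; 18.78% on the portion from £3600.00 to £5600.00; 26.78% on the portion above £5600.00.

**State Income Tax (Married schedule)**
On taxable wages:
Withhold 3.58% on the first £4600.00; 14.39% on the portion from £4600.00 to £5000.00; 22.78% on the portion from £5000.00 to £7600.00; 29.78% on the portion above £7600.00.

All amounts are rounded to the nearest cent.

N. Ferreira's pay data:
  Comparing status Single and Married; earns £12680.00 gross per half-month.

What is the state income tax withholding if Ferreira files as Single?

£2510.54

State Income Tax (Single): taxable = £12680.00
  £614.52 + 26.78% × (£12680.00 − £5600.00) = £614.52 + 26.78% × £7080.00 = £2510.54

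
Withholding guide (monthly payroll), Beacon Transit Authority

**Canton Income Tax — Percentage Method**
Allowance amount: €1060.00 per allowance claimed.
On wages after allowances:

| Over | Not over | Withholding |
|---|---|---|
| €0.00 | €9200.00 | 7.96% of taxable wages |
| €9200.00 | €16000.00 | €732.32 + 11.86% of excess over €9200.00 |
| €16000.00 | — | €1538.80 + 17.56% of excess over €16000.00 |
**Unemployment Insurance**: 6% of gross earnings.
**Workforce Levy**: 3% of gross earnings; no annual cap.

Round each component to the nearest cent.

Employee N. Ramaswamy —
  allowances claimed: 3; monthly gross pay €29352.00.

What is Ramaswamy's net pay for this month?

Canton Income Tax: taxable = €29352.00 − 3×€1060.00 = €26172.00
  €1538.80 + 17.56% × (€26172.00 − €16000.00) = €1538.80 + 17.56% × €10172.00 = €3325.00
Unemployment Insurance: 6% × €29352.00 = €1761.12
Workforce Levy: 3% × €29352.00 = €880.56
Total withheld: €3325.00 + €1761.12 + €880.56 = €5966.68
Net pay: €29352.00 − €5966.68 = €23385.32

€23385.32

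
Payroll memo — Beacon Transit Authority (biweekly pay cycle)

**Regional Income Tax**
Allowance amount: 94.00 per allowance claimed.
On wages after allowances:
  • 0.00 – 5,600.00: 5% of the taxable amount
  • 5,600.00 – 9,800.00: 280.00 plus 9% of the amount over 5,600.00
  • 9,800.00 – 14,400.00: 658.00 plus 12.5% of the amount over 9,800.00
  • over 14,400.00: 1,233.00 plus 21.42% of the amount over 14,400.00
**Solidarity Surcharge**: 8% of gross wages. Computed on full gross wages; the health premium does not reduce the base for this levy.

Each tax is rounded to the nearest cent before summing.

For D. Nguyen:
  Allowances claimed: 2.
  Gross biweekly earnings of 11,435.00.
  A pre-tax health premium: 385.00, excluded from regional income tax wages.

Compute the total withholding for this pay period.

Regional Income Tax: taxable = 11,435.00 − 385.00 − 2×94.00 = 10,862.00
  658.00 + 12.5% × (10,862.00 − 9,800.00) = 658.00 + 12.5% × 1,062.00 = 790.75
Solidarity Surcharge: 8% × 11,435.00 = 914.80
Total: 790.75 + 914.80 = 1,705.55

1,705.55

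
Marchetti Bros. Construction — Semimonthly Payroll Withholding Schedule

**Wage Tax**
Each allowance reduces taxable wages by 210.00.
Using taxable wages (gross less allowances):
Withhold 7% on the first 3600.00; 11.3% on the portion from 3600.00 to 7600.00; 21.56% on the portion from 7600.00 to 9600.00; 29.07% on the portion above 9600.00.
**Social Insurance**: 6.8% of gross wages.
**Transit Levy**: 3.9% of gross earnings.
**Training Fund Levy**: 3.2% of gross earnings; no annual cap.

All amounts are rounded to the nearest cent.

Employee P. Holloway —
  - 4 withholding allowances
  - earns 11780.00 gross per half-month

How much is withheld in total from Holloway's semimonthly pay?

Wage Tax: taxable = 11780.00 − 4×210.00 = 10940.00
  1135.20 + 29.07% × (10940.00 − 9600.00) = 1135.20 + 29.07% × 1340.00 = 1524.74
Social Insurance: 6.8% × 11780.00 = 801.04
Transit Levy: 3.9% × 11780.00 = 459.42
Training Fund Levy: 3.2% × 11780.00 = 376.96
Total: 1524.74 + 801.04 + 459.42 + 376.96 = 3162.16

3162.16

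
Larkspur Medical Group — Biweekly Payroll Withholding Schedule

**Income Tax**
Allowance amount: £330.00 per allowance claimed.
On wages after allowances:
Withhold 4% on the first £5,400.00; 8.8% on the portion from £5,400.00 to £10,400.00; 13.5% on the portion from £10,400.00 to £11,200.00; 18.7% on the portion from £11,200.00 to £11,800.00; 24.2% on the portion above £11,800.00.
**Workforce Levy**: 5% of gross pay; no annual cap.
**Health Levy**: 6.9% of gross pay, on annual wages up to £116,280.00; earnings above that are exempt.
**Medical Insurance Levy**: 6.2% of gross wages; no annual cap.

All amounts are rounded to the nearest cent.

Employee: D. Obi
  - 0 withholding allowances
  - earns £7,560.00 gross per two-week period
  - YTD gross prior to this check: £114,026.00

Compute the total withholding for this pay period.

Income Tax: taxable = £7,560.00
  £216.00 + 8.8% × (£7,560.00 − £5,400.00) = £216.00 + 8.8% × £2,160.00 = £406.08
Workforce Levy: 5% × £7,560.00 = £378.00
Health Levy: cap £116,280.00 − YTD £114,026.00 = £2,254.00 subject; 6.9% × £2,254.00 = £155.53
Medical Insurance Levy: 6.2% × £7,560.00 = £468.72
Total: £406.08 + £378.00 + £155.53 + £468.72 = £1,408.33

£1,408.33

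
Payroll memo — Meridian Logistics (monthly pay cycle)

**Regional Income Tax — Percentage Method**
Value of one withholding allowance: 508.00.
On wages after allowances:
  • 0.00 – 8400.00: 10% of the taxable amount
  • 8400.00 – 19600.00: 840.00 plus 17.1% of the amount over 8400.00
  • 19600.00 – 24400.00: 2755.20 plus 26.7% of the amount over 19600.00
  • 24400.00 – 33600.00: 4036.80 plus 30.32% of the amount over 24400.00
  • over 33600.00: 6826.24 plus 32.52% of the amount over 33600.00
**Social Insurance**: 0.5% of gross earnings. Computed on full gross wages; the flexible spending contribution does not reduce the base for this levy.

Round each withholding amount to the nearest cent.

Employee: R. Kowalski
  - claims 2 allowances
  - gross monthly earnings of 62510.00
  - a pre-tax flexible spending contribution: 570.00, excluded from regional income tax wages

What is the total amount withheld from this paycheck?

Regional Income Tax: taxable = 62510.00 − 570.00 − 2×508.00 = 60924.00
  6826.24 + 32.52% × (60924.00 − 33600.00) = 6826.24 + 32.52% × 27324.00 = 15712.00
Social Insurance: 0.5% × 62510.00 = 312.55
Total: 15712.00 + 312.55 = 16024.55

16024.55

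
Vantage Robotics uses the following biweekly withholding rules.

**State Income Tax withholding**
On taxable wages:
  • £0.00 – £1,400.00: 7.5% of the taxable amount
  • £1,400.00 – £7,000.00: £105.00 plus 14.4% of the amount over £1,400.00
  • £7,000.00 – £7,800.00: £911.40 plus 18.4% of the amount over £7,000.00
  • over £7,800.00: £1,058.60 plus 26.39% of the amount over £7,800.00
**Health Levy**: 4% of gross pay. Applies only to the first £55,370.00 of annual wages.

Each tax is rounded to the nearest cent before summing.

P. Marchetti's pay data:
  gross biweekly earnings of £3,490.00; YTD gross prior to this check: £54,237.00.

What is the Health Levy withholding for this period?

£45.32

Health Levy: cap £55,370.00 − YTD £54,237.00 = £1,133.00 subject; 4% × £1,133.00 = £45.32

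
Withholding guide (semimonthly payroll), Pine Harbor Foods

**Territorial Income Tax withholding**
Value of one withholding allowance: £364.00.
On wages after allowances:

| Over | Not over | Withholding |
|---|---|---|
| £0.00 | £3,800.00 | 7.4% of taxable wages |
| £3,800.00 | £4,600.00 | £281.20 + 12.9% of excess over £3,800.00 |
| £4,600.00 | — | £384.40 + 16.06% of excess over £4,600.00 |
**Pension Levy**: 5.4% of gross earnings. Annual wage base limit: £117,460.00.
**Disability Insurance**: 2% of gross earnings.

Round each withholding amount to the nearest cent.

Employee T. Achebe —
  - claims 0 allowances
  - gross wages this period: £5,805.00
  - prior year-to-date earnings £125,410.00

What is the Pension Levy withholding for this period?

£0.00

Pension Levy: YTD £125,410.00 ≥ cap £117,460.00 → £0.00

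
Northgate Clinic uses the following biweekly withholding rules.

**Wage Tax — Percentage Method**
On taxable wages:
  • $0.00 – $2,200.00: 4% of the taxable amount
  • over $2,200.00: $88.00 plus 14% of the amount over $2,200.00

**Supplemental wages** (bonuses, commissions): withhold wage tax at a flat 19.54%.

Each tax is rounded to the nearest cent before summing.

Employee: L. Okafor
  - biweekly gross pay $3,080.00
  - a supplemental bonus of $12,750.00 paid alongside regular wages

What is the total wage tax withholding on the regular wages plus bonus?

$2,702.55

Wage Tax: taxable = $3,080.00
  $88.00 + 14% × ($3,080.00 − $2,200.00) = $88.00 + 14% × $880.00 = $211.20
Supplemental (19.54% flat on bonus): 19.54% × $12,750.00 = $2,491.35
Total wage tax: $211.20 + $2,491.35 = $2,702.55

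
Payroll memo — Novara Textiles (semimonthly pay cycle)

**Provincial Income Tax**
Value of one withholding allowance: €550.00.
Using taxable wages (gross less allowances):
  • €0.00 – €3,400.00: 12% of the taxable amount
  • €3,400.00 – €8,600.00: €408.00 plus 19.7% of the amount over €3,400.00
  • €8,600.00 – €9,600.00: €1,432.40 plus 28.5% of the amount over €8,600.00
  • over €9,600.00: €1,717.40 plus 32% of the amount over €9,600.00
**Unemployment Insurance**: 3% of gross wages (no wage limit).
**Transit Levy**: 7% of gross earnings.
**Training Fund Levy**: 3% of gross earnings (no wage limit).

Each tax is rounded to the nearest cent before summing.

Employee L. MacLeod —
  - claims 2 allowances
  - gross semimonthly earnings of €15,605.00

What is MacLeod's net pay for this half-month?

Provincial Income Tax: taxable = €15,605.00 − 2×€550.00 = €14,505.00
  €1,717.40 + 32% × (€14,505.00 − €9,600.00) = €1,717.40 + 32% × €4,905.00 = €3,287.00
Unemployment Insurance: 3% × €15,605.00 = €468.15
Transit Levy: 7% × €15,605.00 = €1,092.35
Training Fund Levy: 3% × €15,605.00 = €468.15
Total withheld: €3,287.00 + €468.15 + €1,092.35 + €468.15 = €5,315.65
Net pay: €15,605.00 − €5,315.65 = €10,289.35

€10,289.35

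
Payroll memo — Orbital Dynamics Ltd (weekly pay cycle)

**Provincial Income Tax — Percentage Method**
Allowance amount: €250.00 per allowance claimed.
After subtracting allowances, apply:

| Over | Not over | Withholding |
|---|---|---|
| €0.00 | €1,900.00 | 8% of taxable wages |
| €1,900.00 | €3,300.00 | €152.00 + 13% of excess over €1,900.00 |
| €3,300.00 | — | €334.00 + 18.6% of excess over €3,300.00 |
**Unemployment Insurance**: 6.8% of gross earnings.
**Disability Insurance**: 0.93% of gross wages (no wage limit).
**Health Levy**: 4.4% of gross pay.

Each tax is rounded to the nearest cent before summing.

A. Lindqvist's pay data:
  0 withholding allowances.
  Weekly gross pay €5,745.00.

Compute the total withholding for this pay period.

Provincial Income Tax: taxable = €5,745.00
  €334.00 + 18.6% × (€5,745.00 − €3,300.00) = €334.00 + 18.6% × €2,445.00 = €788.77
Unemployment Insurance: 6.8% × €5,745.00 = €390.66
Disability Insurance: 0.93% × €5,745.00 = €53.43
Health Levy: 4.4% × €5,745.00 = €252.78
Total: €788.77 + €390.66 + €53.43 + €252.78 = €1,485.64

€1,485.64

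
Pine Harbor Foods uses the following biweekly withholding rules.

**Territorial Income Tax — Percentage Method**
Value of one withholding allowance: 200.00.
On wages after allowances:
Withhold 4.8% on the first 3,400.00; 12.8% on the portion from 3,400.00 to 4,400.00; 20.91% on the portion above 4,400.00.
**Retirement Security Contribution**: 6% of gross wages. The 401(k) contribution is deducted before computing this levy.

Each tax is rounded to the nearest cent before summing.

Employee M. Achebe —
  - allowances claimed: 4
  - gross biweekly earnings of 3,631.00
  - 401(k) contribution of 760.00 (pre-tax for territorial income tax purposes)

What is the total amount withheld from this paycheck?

Territorial Income Tax: taxable = 3,631.00 − 760.00 − 4×200.00 = 2,071.00
  4.8% × 2,071.00 = 99.41
Retirement Security Contribution: 6% × 2,871.00 = 172.26
Total: 99.41 + 172.26 = 271.67

271.67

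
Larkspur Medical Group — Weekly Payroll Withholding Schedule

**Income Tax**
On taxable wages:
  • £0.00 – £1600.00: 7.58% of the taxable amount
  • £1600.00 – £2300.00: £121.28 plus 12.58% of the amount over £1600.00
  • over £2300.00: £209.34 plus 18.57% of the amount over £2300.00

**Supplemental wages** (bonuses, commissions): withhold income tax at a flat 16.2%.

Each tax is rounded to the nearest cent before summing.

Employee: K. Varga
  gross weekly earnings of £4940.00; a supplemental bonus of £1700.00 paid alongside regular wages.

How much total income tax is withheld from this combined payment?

Income Tax: taxable = £4940.00
  £209.34 + 18.57% × (£4940.00 − £2300.00) = £209.34 + 18.57% × £2640.00 = £699.59
Supplemental (16.2% flat on bonus): 16.2% × £1700.00 = £275.40
Total income tax: £699.59 + £275.40 = £974.99

£974.99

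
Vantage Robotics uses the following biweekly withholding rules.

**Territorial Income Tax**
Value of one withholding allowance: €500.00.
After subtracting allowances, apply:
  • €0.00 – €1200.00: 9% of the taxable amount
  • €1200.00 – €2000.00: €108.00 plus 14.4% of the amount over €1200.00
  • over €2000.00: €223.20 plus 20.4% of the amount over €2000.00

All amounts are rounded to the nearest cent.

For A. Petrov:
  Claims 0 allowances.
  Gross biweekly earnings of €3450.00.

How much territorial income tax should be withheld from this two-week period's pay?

Territorial Income Tax: taxable = €3450.00
  €223.20 + 20.4% × (€3450.00 − €2000.00) = €223.20 + 20.4% × €1450.00 = €519.00

€519.00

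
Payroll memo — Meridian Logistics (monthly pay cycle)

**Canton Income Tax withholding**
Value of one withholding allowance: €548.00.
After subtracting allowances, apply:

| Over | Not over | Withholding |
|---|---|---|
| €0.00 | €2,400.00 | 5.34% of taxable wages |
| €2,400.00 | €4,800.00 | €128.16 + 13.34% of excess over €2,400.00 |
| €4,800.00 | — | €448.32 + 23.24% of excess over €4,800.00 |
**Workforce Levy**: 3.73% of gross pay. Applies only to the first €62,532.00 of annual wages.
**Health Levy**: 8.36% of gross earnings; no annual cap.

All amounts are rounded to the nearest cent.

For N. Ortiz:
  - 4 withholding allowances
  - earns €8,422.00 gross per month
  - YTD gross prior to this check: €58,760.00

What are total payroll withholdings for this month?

Canton Income Tax: taxable = €8,422.00 − 4×€548.00 = €6,230.00
  €448.32 + 23.24% × (€6,230.00 − €4,800.00) = €448.32 + 23.24% × €1,430.00 = €780.65
Workforce Levy: cap €62,532.00 − YTD €58,760.00 = €3,772.00 subject; 3.73% × €3,772.00 = €140.70
Health Levy: 8.36% × €8,422.00 = €704.08
Total: €780.65 + €140.70 + €704.08 = €1,625.43

€1,625.43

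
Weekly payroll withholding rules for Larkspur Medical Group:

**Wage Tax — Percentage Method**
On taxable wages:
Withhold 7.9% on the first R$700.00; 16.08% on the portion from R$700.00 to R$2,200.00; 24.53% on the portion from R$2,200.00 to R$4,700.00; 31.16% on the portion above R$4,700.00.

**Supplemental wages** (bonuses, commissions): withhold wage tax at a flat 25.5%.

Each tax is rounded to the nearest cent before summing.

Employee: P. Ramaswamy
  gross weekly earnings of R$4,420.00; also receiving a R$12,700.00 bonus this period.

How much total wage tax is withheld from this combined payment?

R$4,079.57

Wage Tax: taxable = R$4,420.00
  R$296.50 + 24.53% × (R$4,420.00 − R$2,200.00) = R$296.50 + 24.53% × R$2,220.00 = R$841.07
Supplemental (25.5% flat on bonus): 25.5% × R$12,700.00 = R$3,238.50
Total wage tax: R$841.07 + R$3,238.50 = R$4,079.57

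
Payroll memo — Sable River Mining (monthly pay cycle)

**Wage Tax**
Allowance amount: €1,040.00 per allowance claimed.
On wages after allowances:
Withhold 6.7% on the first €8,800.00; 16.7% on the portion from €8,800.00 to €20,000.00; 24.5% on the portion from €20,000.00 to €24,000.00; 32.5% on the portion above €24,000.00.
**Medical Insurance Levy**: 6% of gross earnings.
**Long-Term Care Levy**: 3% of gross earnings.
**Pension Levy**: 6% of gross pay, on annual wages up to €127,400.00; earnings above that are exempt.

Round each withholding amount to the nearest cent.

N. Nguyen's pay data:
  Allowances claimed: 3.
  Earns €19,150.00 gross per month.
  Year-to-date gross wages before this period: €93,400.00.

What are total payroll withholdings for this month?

€4,669.51

Wage Tax: taxable = €19,150.00 − 3×€1,040.00 = €16,030.00
  €589.60 + 16.7% × (€16,030.00 − €8,800.00) = €589.60 + 16.7% × €7,230.00 = €1,797.01
Medical Insurance Levy: 6% × €19,150.00 = €1,149.00
Long-Term Care Levy: 3% × €19,150.00 = €574.50
Pension Levy: 6% × €19,150.00 = €1,149.00
Total: €1,797.01 + €1,149.00 + €574.50 + €1,149.00 = €4,669.51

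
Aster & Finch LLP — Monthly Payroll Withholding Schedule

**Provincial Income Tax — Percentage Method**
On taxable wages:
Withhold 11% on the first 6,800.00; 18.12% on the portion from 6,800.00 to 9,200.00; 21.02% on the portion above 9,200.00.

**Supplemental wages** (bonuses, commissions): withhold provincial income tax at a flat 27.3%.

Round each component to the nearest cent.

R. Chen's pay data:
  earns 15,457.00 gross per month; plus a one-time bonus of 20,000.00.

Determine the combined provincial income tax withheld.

7,958.10

Provincial Income Tax: taxable = 15,457.00
  1,182.88 + 21.02% × (15,457.00 − 9,200.00) = 1,182.88 + 21.02% × 6,257.00 = 2,498.10
Supplemental (27.3% flat on bonus): 27.3% × 20,000.00 = 5,460.00
Total provincial income tax: 2,498.10 + 5,460.00 = 7,958.10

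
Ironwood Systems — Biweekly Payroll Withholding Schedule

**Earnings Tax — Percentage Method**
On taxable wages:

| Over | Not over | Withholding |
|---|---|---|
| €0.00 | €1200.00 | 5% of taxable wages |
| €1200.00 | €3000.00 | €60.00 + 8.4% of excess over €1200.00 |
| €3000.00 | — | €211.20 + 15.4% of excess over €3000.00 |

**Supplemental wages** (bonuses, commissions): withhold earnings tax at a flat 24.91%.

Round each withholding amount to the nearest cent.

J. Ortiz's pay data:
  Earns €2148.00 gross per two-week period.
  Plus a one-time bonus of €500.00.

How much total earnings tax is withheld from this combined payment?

Earnings Tax: taxable = €2148.00
  €60.00 + 8.4% × (€2148.00 − €1200.00) = €60.00 + 8.4% × €948.00 = €139.63
Supplemental (24.91% flat on bonus): 24.91% × €500.00 = €124.55
Total earnings tax: €139.63 + €124.55 = €264.18

€264.18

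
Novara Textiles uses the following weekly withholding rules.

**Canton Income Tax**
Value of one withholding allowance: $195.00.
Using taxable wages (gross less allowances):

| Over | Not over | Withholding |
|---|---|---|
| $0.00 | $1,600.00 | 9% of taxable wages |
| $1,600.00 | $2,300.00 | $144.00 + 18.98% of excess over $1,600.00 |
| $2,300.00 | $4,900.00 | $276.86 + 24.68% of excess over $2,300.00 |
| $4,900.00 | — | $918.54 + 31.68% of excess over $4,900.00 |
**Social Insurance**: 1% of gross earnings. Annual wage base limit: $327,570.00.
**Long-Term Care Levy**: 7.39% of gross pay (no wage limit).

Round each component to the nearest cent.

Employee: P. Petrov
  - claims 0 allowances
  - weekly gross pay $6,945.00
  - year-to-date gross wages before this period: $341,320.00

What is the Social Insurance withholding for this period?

$0.00

Social Insurance: YTD $341,320.00 ≥ cap $327,570.00 → $0.00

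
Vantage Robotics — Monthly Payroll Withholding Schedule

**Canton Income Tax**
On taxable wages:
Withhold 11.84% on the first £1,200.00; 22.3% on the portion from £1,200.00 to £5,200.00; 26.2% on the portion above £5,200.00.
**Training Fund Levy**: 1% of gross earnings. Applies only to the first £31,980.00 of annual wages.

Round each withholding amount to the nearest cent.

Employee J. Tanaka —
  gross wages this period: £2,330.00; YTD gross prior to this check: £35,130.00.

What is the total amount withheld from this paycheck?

Canton Income Tax: taxable = £2,330.00
  £142.08 + 22.3% × (£2,330.00 − £1,200.00) = £142.08 + 22.3% × £1,130.00 = £394.07
Training Fund Levy: YTD £35,130.00 ≥ cap £31,980.00 → £0.00
Total: £394.07 + £0.00 = £394.07

£394.07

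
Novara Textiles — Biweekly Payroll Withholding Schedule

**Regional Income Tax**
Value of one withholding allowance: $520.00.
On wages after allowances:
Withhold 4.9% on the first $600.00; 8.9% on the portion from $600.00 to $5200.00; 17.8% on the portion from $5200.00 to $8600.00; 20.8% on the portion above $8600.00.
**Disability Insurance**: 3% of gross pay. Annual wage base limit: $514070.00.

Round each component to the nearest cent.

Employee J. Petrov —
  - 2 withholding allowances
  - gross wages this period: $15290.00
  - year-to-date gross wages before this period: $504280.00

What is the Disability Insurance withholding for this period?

$293.70

Disability Insurance: cap $514070.00 − YTD $504280.00 = $9790.00 subject; 3% × $9790.00 = $293.70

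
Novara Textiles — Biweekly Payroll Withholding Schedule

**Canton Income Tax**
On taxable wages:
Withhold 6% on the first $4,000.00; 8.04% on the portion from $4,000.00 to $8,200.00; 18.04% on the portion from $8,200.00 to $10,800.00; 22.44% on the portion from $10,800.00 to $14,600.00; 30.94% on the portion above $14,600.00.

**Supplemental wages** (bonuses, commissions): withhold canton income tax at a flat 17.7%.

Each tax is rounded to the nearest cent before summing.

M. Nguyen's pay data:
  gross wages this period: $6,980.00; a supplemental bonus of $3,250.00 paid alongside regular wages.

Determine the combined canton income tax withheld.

$1,054.84

Canton Income Tax: taxable = $6,980.00
  $240.00 + 8.04% × ($6,980.00 − $4,000.00) = $240.00 + 8.04% × $2,980.00 = $479.59
Supplemental (17.7% flat on bonus): 17.7% × $3,250.00 = $575.25
Total canton income tax: $479.59 + $575.25 = $1,054.84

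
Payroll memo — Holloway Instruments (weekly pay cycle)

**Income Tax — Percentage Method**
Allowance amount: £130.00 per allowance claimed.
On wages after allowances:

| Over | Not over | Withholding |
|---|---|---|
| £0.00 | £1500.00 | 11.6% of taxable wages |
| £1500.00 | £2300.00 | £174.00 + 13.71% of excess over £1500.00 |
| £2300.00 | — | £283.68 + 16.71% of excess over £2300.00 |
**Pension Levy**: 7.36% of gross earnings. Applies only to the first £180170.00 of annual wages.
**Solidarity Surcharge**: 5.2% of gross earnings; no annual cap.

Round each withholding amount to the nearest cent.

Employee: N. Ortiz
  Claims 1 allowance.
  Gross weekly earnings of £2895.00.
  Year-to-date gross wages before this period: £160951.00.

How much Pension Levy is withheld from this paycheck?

£213.07

Pension Levy: 7.36% × £2895.00 = £213.07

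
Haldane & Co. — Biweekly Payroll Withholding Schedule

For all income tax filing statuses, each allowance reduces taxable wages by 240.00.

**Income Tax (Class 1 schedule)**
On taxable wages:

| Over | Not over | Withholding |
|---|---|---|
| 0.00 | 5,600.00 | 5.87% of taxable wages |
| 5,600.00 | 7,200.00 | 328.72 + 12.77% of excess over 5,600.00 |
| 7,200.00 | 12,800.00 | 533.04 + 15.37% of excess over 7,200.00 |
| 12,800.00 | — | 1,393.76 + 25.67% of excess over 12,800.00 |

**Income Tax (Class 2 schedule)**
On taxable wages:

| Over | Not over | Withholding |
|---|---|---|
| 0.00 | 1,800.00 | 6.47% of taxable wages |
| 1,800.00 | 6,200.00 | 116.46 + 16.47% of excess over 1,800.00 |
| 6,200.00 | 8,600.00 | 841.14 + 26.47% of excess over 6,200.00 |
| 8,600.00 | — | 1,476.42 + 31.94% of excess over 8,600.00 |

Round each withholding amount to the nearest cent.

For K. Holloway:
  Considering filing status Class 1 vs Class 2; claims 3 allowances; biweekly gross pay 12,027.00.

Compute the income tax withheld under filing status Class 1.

Income Tax (Class 1): taxable = 12,027.00 − 3×240.00 = 11,307.00
  533.04 + 15.37% × (11,307.00 − 7,200.00) = 533.04 + 15.37% × 4,107.00 = 1,164.29

1,164.29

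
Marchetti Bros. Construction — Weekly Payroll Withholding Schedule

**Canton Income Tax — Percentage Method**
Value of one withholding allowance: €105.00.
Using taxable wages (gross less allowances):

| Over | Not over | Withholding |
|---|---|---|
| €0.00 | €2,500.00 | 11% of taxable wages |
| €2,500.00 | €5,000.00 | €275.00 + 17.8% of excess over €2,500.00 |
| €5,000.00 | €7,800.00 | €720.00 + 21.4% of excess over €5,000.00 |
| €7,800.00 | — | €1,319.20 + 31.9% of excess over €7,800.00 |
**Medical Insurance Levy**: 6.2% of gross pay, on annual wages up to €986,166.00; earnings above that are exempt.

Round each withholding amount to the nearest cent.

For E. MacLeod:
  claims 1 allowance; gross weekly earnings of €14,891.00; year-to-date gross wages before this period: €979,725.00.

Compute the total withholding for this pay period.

Canton Income Tax: taxable = €14,891.00 − 1×€105.00 = €14,786.00
  €1,319.20 + 31.9% × (€14,786.00 − €7,800.00) = €1,319.20 + 31.9% × €6,986.00 = €3,547.73
Medical Insurance Levy: cap €986,166.00 − YTD €979,725.00 = €6,441.00 subject; 6.2% × €6,441.00 = €399.34
Total: €3,547.73 + €399.34 = €3,947.07

€3,947.07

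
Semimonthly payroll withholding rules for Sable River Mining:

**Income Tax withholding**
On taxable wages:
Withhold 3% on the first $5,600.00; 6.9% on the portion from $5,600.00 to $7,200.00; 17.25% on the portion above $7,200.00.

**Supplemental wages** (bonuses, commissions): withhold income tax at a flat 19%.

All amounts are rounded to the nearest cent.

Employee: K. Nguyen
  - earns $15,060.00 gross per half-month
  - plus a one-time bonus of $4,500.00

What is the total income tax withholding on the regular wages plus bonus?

$2,489.25

Income Tax: taxable = $15,060.00
  $278.40 + 17.25% × ($15,060.00 − $7,200.00) = $278.40 + 17.25% × $7,860.00 = $1,634.25
Supplemental (19% flat on bonus): 19% × $4,500.00 = $855.00
Total income tax: $1,634.25 + $855.00 = $2,489.25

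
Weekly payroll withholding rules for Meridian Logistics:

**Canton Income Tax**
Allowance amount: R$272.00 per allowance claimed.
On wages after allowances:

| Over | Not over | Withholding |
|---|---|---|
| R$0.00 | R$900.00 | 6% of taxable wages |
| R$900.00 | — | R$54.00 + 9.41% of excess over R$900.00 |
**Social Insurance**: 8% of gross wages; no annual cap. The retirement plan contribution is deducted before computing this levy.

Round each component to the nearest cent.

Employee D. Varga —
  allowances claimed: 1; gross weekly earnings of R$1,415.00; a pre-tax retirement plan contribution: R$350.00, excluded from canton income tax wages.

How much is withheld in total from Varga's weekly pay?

Canton Income Tax: taxable = R$1,415.00 − R$350.00 − 1×R$272.00 = R$793.00
  6% × R$793.00 = R$47.58
Social Insurance: 8% × R$1,065.00 = R$85.20
Total: R$47.58 + R$85.20 = R$132.78

R$132.78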